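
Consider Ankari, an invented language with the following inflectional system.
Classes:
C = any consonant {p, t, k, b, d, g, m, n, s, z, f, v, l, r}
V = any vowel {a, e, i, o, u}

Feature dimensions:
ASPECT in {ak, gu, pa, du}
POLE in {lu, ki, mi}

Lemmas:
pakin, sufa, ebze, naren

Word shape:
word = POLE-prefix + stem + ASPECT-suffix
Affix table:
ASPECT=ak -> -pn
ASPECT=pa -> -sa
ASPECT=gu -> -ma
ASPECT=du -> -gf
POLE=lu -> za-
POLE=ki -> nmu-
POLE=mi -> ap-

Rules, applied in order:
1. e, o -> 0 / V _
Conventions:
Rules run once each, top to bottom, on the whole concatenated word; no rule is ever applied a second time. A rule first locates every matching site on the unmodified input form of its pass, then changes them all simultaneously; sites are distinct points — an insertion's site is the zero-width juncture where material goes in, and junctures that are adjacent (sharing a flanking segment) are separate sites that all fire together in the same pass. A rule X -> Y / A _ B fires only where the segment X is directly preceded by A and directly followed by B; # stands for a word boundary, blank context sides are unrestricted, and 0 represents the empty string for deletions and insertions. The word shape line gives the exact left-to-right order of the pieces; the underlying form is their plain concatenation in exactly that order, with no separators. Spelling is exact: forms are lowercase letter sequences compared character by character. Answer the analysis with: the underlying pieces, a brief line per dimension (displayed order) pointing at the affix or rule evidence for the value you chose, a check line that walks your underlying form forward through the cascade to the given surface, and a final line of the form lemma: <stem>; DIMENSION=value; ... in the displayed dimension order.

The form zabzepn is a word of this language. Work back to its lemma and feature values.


underlying: za-ebze-pn
ASPECT=ak - signalled by the affix -pn
POLE=lu - signalled by the affix za-
check: zaebzepn -> zabzepn
lemma: ebze; ASPECT=ak; POLE=lu


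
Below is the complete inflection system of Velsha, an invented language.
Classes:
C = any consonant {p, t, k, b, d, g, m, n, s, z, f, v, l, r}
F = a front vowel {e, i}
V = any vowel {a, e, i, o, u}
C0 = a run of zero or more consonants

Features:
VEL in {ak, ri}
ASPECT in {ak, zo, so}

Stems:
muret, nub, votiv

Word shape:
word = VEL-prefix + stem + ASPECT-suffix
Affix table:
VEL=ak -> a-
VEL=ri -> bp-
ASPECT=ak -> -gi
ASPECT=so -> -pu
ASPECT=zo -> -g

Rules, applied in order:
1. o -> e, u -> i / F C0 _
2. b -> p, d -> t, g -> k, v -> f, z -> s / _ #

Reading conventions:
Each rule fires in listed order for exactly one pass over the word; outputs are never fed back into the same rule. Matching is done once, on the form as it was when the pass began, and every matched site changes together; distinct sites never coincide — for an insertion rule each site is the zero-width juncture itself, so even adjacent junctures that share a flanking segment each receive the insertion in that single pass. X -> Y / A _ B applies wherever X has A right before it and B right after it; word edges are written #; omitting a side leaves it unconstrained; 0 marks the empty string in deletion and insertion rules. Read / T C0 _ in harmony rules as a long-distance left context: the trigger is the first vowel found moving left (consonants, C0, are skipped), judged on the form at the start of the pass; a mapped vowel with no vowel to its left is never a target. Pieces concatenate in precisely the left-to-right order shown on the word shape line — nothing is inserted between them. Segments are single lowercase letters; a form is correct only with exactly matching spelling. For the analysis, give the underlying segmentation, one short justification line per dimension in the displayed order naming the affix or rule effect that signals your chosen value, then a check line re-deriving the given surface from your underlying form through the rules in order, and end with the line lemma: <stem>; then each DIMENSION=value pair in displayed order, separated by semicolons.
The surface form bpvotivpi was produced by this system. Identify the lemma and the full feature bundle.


underlying: bp-votiv-pu
VEL=ri - signalled by the affix bp-
ASPECT=so - signalled by the affix -pu
check: bpvotivpu -> bpvotivpi -> bpvotivpi
lemma: votiv; VEL=ri; ASPECT=so


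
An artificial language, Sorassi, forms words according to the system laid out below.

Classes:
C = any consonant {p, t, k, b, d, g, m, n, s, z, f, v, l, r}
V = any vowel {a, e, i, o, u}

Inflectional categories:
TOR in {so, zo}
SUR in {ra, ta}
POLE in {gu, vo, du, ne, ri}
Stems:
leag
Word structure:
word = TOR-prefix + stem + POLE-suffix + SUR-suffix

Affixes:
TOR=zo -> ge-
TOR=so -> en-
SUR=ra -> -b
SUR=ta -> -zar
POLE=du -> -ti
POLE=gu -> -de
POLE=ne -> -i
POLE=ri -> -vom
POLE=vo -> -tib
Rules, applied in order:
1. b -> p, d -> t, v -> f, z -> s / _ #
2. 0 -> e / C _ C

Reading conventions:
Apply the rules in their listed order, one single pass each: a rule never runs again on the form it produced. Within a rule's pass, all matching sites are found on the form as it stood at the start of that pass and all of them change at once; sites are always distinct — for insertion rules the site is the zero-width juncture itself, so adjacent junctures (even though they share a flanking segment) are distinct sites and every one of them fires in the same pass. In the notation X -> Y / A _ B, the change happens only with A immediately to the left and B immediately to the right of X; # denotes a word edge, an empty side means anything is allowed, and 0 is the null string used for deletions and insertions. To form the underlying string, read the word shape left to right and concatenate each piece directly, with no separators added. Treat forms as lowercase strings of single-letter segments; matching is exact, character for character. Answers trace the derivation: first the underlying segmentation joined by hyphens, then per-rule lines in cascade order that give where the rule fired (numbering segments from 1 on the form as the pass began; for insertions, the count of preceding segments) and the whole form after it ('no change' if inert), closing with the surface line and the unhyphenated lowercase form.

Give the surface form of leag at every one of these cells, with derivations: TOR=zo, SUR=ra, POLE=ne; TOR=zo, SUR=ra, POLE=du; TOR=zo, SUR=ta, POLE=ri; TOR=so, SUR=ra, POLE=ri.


cell TOR=zo, SUR=ra, POLE=ne:
underlying: ge-leag-i-b
1. b -> p, d -> t, v -> f, z -> s / _ #: fires at position(s) 8: geleagip
2. 0 -> e / C _ C: no change
surface: geleagip

cell TOR=zo, SUR=ra, POLE=du:
underlying: ge-leag-ti-b
1. b -> p, d -> t, v -> f, z -> s / _ #: fires at position(s) 9: geleagtip
2. 0 -> e / C _ C: inserts after position(s) 6: geleagetip
surface: geleagetip

cell TOR=zo, SUR=ta, POLE=ri:
underlying: ge-leag-vom-zar
1. b -> p, d -> t, v -> f, z -> s / _ #: no change
2. 0 -> e / C _ C: inserts after position(s) 6, 9: geleagevomezar
surface: geleagevomezar

cell TOR=so, SUR=ra, POLE=ri:
underlying: en-leag-vom-b
1. b -> p, d -> t, v -> f, z -> s / _ #: fires at position(s) 10: enleagvomp
2. 0 -> e / C _ C: inserts after position(s) 2, 6, 9: eneleagevomep
surface: eneleagevomep


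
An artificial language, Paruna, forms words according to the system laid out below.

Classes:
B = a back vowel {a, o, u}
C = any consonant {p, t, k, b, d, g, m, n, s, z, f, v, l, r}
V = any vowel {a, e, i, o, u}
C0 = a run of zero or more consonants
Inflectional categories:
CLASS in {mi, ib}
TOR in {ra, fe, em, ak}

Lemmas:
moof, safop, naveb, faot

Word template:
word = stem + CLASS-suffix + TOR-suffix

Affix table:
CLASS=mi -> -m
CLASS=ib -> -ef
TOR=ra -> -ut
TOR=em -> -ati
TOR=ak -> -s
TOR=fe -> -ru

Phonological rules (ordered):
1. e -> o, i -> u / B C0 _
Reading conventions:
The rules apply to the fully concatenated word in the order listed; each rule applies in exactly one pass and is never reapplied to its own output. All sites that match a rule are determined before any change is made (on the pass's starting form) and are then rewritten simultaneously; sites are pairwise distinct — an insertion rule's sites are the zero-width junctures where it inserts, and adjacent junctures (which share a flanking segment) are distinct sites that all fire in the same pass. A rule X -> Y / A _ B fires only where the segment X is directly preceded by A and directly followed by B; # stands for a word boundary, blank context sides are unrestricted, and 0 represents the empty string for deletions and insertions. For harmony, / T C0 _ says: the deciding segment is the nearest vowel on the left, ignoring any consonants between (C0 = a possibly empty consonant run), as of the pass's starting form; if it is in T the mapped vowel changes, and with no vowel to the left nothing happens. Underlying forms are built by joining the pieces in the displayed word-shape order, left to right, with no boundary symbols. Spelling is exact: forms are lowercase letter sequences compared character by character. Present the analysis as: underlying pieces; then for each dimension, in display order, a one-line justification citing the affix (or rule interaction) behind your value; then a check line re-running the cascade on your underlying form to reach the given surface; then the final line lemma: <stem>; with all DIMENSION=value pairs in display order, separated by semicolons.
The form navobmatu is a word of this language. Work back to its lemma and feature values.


underlying: naveb-m-ati
CLASS=mi - signalled by the affix -m
TOR=em - signalled by the affix -ati
check: navebmati -> navobmatu
lemma: naveb; CLASS=mi; TOR=em


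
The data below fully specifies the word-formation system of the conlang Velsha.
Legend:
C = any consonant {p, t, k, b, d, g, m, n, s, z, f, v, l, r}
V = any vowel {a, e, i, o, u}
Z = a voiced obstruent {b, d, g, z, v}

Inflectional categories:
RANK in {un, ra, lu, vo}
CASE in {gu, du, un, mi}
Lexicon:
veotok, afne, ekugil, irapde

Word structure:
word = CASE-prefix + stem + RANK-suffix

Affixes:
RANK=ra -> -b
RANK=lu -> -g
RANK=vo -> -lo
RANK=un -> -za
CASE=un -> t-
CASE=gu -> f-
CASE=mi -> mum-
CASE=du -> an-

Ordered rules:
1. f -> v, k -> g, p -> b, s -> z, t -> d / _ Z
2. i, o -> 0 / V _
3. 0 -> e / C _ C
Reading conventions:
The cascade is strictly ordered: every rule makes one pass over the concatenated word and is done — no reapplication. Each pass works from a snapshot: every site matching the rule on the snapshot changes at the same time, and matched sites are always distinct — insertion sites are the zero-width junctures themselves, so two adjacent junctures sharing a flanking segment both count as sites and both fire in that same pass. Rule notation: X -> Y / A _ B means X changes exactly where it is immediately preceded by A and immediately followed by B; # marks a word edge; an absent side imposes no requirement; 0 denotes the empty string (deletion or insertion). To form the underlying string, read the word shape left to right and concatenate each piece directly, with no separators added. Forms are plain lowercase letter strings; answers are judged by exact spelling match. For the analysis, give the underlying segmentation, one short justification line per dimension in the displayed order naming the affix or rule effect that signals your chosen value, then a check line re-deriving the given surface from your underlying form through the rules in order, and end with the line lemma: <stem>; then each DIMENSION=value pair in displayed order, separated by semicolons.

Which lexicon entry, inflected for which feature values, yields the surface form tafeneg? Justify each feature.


underlying: t-afne-g
RANK=lu - signalled by the affix -g
CASE=un - signalled by the affix t-
check: tafneg -> tafneg -> tafneg -> tafeneg
lemma: afne; RANK=lu; CASE=un


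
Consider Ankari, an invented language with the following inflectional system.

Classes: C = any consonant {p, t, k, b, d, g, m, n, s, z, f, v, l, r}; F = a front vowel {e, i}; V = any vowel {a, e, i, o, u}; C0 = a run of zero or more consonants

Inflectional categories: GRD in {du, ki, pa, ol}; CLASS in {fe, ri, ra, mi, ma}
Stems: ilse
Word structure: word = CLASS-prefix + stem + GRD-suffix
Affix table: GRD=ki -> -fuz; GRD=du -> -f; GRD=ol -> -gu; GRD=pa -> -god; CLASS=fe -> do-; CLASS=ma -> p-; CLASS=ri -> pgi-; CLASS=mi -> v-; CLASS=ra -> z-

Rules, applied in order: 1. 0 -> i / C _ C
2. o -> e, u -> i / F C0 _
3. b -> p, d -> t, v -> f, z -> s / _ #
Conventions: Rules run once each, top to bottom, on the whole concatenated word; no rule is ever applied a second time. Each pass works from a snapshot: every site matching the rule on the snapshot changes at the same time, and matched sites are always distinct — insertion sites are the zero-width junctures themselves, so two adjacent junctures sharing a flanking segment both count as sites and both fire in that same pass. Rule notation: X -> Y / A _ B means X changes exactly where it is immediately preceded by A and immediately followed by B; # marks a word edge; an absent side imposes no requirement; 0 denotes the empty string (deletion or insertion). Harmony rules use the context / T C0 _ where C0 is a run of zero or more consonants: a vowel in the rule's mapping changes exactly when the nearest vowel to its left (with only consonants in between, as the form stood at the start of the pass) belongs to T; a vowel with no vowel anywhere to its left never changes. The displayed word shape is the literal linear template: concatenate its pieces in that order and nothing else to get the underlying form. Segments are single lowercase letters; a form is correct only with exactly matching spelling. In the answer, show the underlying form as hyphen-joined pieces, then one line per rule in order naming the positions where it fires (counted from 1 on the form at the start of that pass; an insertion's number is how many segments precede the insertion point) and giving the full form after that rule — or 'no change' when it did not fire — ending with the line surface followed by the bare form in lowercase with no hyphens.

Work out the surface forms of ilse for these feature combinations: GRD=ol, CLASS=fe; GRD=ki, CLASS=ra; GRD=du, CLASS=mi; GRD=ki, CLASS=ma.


cell GRD=ol, CLASS=fe:
underlying: do-ilse-gu
1. 0 -> i / C _ C: inserts after position(s) 4: doilisegu
2. o -> e, u -> i / F C0 _: fires at position(s) 9: doilisegi
3. b -> p, d -> t, v -> f, z -> s / _ #: no change
surface: doilisegi

cell GRD=ki, CLASS=ra:
underlying: z-ilse-fuz
1. 0 -> i / C _ C: inserts after position(s) 3: zilisefuz
2. o -> e, u -> i / F C0 _: fires at position(s) 8: zilisefiz
3. b -> p, d -> t, v -> f, z -> s / _ #: fires at position(s) 9: zilisefis
surface: zilisefis

cell GRD=du, CLASS=mi:
underlying: v-ilse-f
1. 0 -> i / C _ C: inserts after position(s) 3: vilisef
2. o -> e, u -> i / F C0 _: no change
3. b -> p, d -> t, v -> f, z -> s / _ #: no change
surface: vilisef

cell GRD=ki, CLASS=ma:
underlying: p-ilse-fuz
1. 0 -> i / C _ C: inserts after position(s) 3: pilisefuz
2. o -> e, u -> i / F C0 _: fires at position(s) 8: pilisefiz
3. b -> p, d -> t, v -> f, z -> s / _ #: fires at position(s) 9: pilisefis
surface: pilisefis


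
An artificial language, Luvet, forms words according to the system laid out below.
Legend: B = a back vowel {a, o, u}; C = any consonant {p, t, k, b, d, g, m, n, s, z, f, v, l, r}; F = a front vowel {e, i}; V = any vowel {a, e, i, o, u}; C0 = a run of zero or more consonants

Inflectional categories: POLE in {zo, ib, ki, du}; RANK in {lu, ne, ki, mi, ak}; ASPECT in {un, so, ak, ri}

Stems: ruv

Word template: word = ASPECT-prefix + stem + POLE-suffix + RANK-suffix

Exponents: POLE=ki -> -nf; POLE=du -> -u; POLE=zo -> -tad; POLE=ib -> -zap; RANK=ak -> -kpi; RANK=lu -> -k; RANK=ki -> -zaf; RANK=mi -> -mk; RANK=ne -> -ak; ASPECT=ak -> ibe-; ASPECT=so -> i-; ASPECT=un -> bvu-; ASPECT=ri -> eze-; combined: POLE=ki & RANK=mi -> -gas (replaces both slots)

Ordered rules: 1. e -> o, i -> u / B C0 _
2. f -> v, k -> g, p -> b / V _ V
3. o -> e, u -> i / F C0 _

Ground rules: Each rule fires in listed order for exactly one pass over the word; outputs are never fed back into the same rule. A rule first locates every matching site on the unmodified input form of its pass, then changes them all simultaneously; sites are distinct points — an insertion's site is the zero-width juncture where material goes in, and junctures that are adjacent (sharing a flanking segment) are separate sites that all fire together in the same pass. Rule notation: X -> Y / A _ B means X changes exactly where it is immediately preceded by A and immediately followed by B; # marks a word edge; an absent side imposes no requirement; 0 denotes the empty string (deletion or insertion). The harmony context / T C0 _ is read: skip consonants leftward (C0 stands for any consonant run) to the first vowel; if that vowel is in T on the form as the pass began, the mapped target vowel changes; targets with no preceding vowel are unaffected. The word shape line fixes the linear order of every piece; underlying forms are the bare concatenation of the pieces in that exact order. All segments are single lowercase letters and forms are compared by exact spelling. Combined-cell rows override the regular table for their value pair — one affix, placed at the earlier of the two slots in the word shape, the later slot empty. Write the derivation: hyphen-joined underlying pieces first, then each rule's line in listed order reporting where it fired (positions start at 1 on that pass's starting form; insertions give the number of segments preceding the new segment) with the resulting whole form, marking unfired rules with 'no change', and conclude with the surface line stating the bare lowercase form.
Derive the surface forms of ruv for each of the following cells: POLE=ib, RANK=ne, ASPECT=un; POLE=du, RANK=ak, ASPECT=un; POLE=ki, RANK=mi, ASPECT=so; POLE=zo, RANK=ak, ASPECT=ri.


cell POLE=ib, RANK=ne, ASPECT=un:
underlying: bvu-ruv-zap-ak
1. e -> o, i -> u / B C0 _: no change
2. f -> v, k -> g, p -> b / V _ V: fires at position(s) 9: bvuruvzabak
3. o -> e, u -> i / F C0 _: no change
surface: bvuruvzabak

cell POLE=du, RANK=ak, ASPECT=un:
underlying: bvu-ruv-u-kpi
1. e -> o, i -> u / B C0 _: fires at position(s) 10: bvuruvukpu
2. f -> v, k -> g, p -> b / V _ V: no change
3. o -> e, u -> i / F C0 _: no change
surface: bvuruvukpu

cell POLE=ki, RANK=mi, ASPECT=so:
underlying: i-ruv-gas
1. e -> o, i -> u / B C0 _: no change
2. f -> v, k -> g, p -> b / V _ V: no change
3. o -> e, u -> i / F C0 _: fires at position(s) 3: irivgas
surface: irivgas

cell POLE=zo, RANK=ak, ASPECT=ri:
underlying: eze-ruv-tad-kpi
1. e -> o, i -> u / B C0 _: fires at position(s) 12: ezeruvtadkpu
2. f -> v, k -> g, p -> b / V _ V: no change
3. o -> e, u -> i / F C0 _: fires at position(s) 5: ezerivtadkpu
surface: ezerivtadkpu


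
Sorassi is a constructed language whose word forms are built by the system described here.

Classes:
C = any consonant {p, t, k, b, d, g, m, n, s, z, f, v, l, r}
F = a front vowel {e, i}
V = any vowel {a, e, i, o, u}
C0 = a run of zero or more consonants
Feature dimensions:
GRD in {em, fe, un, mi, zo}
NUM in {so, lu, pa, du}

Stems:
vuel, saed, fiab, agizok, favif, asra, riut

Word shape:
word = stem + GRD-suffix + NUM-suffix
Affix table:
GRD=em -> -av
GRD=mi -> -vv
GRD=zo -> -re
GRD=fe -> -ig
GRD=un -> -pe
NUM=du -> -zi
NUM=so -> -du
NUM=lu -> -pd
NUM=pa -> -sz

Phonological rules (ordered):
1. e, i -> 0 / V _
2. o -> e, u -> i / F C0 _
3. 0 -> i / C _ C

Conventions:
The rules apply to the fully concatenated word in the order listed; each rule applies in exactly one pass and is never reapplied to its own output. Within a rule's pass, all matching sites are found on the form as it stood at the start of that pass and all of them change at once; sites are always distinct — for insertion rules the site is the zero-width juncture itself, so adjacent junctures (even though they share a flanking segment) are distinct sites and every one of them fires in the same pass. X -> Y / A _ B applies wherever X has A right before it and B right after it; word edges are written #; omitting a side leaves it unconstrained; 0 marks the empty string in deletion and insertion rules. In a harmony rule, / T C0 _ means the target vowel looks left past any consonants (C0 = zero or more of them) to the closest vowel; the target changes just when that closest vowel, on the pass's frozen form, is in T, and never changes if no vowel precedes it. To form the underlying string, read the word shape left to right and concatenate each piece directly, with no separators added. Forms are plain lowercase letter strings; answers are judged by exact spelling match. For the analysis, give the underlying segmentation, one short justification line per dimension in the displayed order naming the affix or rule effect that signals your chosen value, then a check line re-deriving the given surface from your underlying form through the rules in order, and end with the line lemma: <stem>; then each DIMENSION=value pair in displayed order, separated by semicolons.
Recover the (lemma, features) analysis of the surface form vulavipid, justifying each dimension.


underlying: vuel-av-pd
GRD=em - signalled by the affix -av
NUM=lu - signalled by the affix -pd
check: vuelavpd -> vulavpd -> vulavpd -> vulavipid
lemma: vuel; GRD=em; NUM=lu


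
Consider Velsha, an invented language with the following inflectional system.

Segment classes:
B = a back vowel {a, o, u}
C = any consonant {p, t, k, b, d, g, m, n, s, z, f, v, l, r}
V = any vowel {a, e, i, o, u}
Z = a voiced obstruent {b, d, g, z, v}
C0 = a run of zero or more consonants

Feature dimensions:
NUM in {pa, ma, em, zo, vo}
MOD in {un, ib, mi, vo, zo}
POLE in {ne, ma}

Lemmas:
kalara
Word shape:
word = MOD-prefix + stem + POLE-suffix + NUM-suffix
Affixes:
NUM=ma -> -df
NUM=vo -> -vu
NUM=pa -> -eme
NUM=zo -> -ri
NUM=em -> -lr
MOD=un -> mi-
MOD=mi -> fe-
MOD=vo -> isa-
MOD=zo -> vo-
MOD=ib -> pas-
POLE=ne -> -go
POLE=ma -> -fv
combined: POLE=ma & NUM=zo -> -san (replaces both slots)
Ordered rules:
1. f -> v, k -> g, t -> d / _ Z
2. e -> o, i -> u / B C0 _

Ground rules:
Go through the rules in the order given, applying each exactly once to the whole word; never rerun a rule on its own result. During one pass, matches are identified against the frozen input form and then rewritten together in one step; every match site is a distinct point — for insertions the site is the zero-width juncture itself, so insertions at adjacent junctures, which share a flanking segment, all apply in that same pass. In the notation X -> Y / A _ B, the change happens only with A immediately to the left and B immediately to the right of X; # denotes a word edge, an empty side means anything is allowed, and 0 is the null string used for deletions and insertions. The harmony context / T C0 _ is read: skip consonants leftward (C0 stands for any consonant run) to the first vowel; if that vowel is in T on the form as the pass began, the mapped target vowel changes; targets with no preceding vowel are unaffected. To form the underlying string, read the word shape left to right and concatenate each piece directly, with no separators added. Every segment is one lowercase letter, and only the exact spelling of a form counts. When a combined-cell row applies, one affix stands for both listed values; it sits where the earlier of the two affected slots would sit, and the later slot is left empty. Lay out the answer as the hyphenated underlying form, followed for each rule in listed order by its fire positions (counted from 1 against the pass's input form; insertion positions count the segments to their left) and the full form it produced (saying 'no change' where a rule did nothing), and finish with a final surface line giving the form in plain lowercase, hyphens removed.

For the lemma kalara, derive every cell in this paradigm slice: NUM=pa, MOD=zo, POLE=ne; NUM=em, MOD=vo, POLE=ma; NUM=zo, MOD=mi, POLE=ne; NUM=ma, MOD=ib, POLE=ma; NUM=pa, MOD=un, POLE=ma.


cell NUM=pa, MOD=zo, POLE=ne:
underlying: vo-kalara-go-eme
1. f -> v, k -> g, t -> d / _ Z: no change
2. e -> o, i -> u / B C0 _: fires at position(s) 11: vokalaragoome
surface: vokalaragoome

cell NUM=em, MOD=vo, POLE=ma:
underlying: isa-kalara-fv-lr
1. f -> v, k -> g, t -> d / _ Z: fires at position(s) 10: isakalaravvlr
2. e -> o, i -> u / B C0 _: no change
surface: isakalaravvlr

cell NUM=zo, MOD=mi, POLE=ne:
underlying: fe-kalara-go-ri
1. f -> v, k -> g, t -> d / _ Z: no change
2. e -> o, i -> u / B C0 _: fires at position(s) 12: fekalaragoru
surface: fekalaragoru

cell NUM=ma, MOD=ib, POLE=ma:
underlying: pas-kalara-fv-df
1. f -> v, k -> g, t -> d / _ Z: fires at position(s) 10: paskalaravvdf
2. e -> o, i -> u / B C0 _: no change
surface: paskalaravvdf

cell NUM=pa, MOD=un, POLE=ma:
underlying: mi-kalara-fv-eme
1. f -> v, k -> g, t -> d / _ Z: fires at position(s) 9: mikalaravveme
2. e -> o, i -> u / B C0 _: fires at position(s) 11: mikalaravvome
surface: mikalaravvome


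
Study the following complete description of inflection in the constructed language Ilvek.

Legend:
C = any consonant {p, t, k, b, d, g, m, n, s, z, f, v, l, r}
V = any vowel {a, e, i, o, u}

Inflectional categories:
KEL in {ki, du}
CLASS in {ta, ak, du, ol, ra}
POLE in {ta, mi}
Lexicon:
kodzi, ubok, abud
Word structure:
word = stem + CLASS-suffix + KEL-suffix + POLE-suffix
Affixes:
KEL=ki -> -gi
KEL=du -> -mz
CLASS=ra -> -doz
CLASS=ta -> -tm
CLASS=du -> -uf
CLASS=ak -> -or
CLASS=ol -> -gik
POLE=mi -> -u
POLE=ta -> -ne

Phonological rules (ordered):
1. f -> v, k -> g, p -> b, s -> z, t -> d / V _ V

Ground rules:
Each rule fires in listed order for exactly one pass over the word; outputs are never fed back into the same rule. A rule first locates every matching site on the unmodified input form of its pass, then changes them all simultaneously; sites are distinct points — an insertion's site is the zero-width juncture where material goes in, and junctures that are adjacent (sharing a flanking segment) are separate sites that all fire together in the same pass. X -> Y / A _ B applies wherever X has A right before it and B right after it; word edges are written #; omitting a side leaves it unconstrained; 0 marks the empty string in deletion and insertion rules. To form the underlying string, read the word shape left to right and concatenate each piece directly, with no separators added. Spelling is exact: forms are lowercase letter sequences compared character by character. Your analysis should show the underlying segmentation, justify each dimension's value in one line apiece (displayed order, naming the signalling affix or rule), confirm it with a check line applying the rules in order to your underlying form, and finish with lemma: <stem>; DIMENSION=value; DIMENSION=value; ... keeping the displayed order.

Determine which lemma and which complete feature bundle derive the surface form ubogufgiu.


underlying: ubok-uf-gi-u
KEL=ki - signalled by the affix -gi
CLASS=du - signalled by the affix -uf
POLE=mi - signalled by the affix -u
check: ubokufgiu -> ubogufgiu
lemma: ubok; KEL=ki; CLASS=du; POLE=mi


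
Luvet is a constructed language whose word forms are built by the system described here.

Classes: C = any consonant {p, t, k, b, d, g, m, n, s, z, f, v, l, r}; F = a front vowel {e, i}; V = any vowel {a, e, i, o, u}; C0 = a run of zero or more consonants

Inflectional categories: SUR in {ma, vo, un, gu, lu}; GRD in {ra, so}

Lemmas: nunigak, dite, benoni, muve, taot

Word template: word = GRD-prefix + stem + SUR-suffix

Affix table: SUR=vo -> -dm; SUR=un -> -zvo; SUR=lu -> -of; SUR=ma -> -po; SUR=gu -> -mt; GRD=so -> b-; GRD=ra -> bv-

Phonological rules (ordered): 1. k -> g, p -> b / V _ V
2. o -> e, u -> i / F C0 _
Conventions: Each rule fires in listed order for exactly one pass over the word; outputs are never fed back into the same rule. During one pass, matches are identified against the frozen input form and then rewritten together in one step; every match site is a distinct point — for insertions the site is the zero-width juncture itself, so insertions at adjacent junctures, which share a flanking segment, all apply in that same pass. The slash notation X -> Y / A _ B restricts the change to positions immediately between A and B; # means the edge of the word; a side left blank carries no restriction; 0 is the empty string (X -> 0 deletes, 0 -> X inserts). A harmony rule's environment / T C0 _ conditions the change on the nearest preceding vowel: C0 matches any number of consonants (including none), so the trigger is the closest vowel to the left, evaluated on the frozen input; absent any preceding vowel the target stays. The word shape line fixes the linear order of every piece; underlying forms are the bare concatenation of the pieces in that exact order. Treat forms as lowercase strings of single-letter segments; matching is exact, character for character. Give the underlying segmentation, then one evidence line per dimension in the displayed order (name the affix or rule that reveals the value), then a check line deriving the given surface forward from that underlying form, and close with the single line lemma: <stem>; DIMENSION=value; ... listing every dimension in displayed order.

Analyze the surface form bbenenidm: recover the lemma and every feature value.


underlying: b-benoni-dm
SUR=vo - signalled by the affix -dm
GRD=so - signalled by the affix b-
check: bbenonidm -> bbenonidm -> bbenenidm
lemma: benoni; SUR=vo; GRD=so


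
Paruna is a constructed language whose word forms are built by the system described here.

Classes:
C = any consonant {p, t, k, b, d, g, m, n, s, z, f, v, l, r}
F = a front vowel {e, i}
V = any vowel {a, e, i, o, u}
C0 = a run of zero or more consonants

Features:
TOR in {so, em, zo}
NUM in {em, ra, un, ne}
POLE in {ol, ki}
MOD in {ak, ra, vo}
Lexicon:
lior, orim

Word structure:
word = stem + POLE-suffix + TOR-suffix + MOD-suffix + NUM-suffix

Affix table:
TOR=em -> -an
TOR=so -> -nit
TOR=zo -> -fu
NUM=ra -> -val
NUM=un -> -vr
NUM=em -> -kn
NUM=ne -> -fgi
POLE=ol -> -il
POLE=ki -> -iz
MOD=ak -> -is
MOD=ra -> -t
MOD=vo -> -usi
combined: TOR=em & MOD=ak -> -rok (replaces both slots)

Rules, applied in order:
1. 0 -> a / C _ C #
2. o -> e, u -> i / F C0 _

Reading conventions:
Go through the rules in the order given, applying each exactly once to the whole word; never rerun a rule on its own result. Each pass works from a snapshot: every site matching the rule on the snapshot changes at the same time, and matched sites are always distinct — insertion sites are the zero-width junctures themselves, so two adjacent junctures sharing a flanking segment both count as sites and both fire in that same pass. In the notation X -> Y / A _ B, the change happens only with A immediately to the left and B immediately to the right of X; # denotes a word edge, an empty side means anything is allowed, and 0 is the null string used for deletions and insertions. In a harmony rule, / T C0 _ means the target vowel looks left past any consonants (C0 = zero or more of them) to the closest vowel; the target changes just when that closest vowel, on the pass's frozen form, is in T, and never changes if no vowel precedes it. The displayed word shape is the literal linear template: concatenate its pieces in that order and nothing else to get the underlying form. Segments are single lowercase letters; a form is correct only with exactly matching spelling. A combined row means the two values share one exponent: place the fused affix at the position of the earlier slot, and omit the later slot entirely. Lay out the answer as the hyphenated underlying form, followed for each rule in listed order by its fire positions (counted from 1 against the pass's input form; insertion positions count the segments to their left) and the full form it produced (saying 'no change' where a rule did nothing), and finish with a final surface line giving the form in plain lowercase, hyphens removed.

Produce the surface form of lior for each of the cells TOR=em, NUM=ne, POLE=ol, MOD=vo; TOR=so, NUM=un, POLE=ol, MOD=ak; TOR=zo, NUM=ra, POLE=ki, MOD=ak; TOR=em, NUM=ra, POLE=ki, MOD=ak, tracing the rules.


cell TOR=em, NUM=ne, POLE=ol, MOD=vo:
underlying: lior-il-an-usi-fgi
1. 0 -> a / C _ C #: no change
2. o -> e, u -> i / F C0 _: fires at position(s) 3: lierilanusifgi
surface: lierilanusifgi

cell TOR=so, NUM=un, POLE=ol, MOD=ak:
underlying: lior-il-nit-is-vr
1. 0 -> a / C _ C #: inserts after position(s) 12: liorilnitisvar
2. o -> e, u -> i / F C0 _: fires at position(s) 3: lierilnitisvar
surface: lierilnitisvar

cell TOR=zo, NUM=ra, POLE=ki, MOD=ak:
underlying: lior-iz-fu-is-val
1. 0 -> a / C _ C #: no change
2. o -> e, u -> i / F C0 _: fires at position(s) 3, 8: lierizfiisval
surface: lierizfiisval

cell TOR=em, NUM=ra, POLE=ki, MOD=ak:
underlying: lior-iz-rok-val
1. 0 -> a / C _ C #: no change
2. o -> e, u -> i / F C0 _: fires at position(s) 3, 8: lierizrekval
surface: lierizrekval


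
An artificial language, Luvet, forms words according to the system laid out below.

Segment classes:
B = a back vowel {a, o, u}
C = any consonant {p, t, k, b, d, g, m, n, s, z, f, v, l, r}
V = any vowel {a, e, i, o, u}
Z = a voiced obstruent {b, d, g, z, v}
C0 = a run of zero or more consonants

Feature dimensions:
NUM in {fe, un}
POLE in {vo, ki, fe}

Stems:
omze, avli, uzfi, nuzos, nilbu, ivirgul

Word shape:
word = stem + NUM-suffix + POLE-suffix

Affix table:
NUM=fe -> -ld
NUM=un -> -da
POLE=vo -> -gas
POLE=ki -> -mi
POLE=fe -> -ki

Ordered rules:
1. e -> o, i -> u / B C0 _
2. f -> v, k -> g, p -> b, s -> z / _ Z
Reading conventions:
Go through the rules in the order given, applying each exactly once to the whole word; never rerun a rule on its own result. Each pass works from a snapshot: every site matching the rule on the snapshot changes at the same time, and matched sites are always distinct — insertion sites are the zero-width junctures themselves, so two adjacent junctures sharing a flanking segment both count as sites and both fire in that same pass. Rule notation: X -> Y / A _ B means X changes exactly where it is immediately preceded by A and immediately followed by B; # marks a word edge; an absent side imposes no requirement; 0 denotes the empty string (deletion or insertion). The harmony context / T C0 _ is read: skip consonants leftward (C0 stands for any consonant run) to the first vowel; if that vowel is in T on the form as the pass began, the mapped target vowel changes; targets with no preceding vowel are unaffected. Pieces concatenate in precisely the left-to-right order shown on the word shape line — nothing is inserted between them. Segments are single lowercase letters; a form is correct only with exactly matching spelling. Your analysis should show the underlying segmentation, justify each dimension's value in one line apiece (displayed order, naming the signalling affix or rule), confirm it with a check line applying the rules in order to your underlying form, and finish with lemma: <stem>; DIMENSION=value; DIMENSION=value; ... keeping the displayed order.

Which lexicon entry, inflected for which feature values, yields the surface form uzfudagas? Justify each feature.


underlying: uzfi-da-gas
NUM=un - signalled by the affix -da
POLE=vo - signalled by the affix -gas
check: uzfidagas -> uzfudagas -> uzfudagas
lemma: uzfi; NUM=un; POLE=vo


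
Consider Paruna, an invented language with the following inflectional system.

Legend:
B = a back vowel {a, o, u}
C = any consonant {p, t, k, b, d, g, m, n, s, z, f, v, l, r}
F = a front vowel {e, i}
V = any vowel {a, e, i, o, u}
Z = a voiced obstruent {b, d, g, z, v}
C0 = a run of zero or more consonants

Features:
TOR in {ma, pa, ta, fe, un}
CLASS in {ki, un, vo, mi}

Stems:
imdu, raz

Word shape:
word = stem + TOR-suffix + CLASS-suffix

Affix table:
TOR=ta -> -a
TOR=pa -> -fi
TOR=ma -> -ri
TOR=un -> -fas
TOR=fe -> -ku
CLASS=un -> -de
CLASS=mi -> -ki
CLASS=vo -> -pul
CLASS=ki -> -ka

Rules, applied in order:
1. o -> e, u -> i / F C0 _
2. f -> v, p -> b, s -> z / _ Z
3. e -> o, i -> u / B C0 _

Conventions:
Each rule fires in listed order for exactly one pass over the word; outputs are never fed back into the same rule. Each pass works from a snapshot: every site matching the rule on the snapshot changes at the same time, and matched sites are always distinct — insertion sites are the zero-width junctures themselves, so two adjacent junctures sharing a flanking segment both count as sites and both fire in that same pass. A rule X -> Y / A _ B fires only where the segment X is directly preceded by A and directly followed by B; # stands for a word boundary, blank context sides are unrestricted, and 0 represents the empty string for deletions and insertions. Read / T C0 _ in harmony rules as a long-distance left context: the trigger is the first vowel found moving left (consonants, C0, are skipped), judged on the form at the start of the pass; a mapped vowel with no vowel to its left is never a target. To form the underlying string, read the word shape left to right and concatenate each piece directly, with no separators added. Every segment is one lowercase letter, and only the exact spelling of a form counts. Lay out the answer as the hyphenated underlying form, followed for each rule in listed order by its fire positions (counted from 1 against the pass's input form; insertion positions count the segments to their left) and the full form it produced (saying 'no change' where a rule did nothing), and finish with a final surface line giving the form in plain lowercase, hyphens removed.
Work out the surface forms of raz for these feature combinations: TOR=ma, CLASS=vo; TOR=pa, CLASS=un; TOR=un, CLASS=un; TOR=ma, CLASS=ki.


cell TOR=ma, CLASS=vo:
underlying: raz-ri-pul
1. o -> e, u -> i / F C0 _: fires at position(s) 7: razripil
2. f -> v, p -> b, s -> z / _ Z: no change
3. e -> o, i -> u / B C0 _: fires at position(s) 5: razrupil
surface: razrupil

cell TOR=pa, CLASS=un:
underlying: raz-fi-de
1. o -> e, u -> i / F C0 _: no change
2. f -> v, p -> b, s -> z / _ Z: no change
3. e -> o, i -> u / B C0 _: fires at position(s) 5: razfude
surface: razfude

cell TOR=un, CLASS=un:
underlying: raz-fas-de
1. o -> e, u -> i / F C0 _: no change
2. f -> v, p -> b, s -> z / _ Z: fires at position(s) 6: razfazde
3. e -> o, i -> u / B C0 _: fires at position(s) 8: razfazdo
surface: razfazdo

cell TOR=ma, CLASS=ki:
underlying: raz-ri-ka
1. o -> e, u -> i / F C0 _: no change
2. f -> v, p -> b, s -> z / _ Z: no change
3. e -> o, i -> u / B C0 _: fires at position(s) 5: razruka
surface: razruka


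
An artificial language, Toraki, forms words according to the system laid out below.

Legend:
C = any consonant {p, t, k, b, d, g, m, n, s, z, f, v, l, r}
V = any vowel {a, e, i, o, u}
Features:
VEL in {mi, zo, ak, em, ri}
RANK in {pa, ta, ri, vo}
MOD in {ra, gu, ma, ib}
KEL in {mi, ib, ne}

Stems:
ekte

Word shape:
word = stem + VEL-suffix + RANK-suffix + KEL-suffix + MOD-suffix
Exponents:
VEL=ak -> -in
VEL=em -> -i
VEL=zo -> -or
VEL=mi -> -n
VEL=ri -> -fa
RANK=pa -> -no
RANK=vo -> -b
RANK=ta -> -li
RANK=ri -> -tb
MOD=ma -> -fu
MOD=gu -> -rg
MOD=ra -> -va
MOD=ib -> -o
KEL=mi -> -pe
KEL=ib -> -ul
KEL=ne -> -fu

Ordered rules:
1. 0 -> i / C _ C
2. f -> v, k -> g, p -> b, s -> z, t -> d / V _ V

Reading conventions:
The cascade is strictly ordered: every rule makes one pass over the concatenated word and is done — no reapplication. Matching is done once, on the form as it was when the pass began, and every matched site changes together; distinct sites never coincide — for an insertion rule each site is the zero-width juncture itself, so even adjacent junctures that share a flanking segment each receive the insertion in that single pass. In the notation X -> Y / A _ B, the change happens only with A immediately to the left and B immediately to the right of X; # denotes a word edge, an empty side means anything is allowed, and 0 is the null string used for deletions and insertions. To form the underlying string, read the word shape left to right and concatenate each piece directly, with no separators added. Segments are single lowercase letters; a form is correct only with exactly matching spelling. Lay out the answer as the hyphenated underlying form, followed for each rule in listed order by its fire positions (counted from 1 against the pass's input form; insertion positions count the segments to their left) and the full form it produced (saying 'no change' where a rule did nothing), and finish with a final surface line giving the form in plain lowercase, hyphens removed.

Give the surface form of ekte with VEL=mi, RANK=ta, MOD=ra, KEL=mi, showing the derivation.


underlying: ekte-n-li-pe-va
1. 0 -> i / C _ C: inserts after position(s) 2, 5: ekitenilipeva
2. f -> v, k -> g, p -> b, s -> z, t -> d / V _ V: fires at position(s) 2, 4, 10: egidenilibeva
surface: egidenilibeva
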